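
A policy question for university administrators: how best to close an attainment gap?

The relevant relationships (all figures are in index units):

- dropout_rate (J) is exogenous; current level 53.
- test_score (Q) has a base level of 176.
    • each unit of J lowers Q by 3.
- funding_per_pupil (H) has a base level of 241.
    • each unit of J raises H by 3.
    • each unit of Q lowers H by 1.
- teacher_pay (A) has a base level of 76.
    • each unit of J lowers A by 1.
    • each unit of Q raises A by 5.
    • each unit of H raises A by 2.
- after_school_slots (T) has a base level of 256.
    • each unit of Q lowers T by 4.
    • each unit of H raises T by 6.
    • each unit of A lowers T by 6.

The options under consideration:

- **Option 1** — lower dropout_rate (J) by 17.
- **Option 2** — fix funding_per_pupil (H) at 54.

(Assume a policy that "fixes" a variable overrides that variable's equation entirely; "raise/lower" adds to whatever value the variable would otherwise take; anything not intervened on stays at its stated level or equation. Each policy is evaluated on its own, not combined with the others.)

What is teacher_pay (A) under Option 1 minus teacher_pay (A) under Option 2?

726

Option 1 (J − 17):
  J = 53 − 17 = 36
  Q = 176 − 3·36 = 68
  H = 241 + 3·36 − 68 = 281
  A = 76 − 36 + 5·68 + 2·281 = 942
Option 2 (H := 54):
  J = 53
  Q = 176 − 3·53 = 17
  H = 54
  A = 76 − 53 + 5·17 + 2·54 = 216
A: 942 − 216 = 726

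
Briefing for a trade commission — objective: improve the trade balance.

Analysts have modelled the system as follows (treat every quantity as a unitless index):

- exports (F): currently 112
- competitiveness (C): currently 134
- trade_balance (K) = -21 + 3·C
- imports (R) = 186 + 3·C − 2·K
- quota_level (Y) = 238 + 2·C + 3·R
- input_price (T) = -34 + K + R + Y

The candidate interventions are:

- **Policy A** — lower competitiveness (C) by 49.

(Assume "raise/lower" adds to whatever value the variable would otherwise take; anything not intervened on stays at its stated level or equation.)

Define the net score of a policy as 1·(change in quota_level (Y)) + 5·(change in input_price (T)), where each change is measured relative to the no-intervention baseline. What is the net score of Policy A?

Baseline:
  C = 134
  K = -21 + 3·134 = 381
  R = 186 + 3·134 − 2·381 = -174
  Y = 238 + 2·134 + 3·(-174) = -16
  T = -34 + 381 + (-174) + (-16) = 157
Policy A (C − 49):
  C = 134 − 49 = 85
  K = -21 + 3·85 = 234
  R = 186 + 3·85 − 2·234 = -27
  Y = 238 + 2·85 + 3·(-27) = 327
  T = -34 + 234 + (-27) + 327 = 500
ΔY = 327 − (-16) = 343; ΔT = 500 − 157 = 343
Score = 1·343 + 5·343 = 2058

2058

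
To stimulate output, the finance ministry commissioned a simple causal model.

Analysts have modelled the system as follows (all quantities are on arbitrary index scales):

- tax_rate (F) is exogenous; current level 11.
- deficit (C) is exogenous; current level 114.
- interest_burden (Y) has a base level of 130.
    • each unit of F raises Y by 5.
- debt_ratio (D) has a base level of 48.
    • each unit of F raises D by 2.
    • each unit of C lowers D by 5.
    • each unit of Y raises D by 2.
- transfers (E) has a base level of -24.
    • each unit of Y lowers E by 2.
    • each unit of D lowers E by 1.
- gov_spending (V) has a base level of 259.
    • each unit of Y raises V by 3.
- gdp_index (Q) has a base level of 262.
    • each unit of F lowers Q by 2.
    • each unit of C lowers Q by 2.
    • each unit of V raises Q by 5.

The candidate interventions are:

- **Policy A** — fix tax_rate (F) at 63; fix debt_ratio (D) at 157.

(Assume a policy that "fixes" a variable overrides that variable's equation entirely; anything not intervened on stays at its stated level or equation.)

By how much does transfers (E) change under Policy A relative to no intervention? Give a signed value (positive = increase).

Baseline:
  F = 11
  C = 114
  Y = 130 + 5·11 = 185
  D = 48 + 2·11 − 5·114 + 2·185 = -130
  E = -24 − 2·185 − (-130) = -264
Policy A (F := 63, D := 157):
  F = 63
  C = 114
  Y = 130 + 5·63 = 445
  D = 157
  E = -24 − 2·445 − 157 = -1071
Change in E: -1071 − (-264) = -807

-807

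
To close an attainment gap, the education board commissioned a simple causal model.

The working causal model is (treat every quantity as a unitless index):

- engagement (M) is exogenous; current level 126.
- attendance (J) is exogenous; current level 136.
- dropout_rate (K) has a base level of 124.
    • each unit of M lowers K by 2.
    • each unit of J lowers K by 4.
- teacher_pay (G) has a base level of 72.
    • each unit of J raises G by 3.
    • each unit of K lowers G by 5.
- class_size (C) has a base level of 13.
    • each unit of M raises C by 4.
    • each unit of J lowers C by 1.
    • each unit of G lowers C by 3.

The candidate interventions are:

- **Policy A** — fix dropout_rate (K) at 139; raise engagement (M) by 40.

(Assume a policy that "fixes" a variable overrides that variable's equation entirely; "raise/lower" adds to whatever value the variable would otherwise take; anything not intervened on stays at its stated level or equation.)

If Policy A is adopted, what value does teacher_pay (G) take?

Policy A (K := 139, M + 40):
  M = 126 + 40 = 166
  J = 136
  K = 139
  G = 72 + 3·136 − 5·139 = -215

-215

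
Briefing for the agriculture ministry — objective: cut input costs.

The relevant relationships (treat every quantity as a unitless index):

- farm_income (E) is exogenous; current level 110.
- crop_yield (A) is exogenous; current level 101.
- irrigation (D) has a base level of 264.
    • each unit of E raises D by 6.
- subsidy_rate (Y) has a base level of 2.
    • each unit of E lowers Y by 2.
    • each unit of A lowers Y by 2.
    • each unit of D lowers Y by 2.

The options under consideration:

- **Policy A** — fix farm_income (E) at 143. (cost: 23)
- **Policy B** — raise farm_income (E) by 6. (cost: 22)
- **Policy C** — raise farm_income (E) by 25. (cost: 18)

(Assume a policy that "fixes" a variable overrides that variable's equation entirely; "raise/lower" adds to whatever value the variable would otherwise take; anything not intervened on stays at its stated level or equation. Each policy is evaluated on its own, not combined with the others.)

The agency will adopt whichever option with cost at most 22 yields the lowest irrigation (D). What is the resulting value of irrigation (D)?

960

Policy B (E + 6):
  E = 110 + 6 = 116
  D = 264 + 6·116 = 960
Policy C (E + 25):
  E = 110 + 25 = 135
  D = 264 + 6·135 = 1074
Comparing — Policy B: D=960, Policy C: D=1074. Lowest is 960 (Policy B).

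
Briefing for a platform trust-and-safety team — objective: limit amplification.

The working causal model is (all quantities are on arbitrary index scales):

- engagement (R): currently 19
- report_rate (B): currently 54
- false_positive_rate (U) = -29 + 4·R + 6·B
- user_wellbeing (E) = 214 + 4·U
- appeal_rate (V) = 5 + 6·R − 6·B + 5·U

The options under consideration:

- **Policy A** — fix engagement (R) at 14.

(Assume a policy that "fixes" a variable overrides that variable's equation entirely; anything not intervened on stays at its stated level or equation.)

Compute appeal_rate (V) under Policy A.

Policy A (R := 14):
  R = 14
  B = 54
  U = -29 + 4·14 + 6·54 = 351
  V = 5 + 6·14 − 6·54 + 5·351 = 1520

1520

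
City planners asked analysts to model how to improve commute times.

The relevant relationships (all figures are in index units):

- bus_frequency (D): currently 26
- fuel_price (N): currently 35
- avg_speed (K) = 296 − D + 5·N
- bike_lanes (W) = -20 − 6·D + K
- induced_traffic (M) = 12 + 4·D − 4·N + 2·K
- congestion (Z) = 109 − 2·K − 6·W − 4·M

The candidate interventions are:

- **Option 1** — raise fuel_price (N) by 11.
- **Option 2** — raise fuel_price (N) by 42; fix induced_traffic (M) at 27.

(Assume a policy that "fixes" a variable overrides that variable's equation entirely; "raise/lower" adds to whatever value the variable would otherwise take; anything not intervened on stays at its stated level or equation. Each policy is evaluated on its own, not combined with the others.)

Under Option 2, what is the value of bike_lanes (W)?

Option 2 (N + 42, M := 27):
  D = 26
  N = 35 + 42 = 77
  K = 296 − 26 + 5·77 = 655
  W = -20 − 6·26 + 655 = 479

479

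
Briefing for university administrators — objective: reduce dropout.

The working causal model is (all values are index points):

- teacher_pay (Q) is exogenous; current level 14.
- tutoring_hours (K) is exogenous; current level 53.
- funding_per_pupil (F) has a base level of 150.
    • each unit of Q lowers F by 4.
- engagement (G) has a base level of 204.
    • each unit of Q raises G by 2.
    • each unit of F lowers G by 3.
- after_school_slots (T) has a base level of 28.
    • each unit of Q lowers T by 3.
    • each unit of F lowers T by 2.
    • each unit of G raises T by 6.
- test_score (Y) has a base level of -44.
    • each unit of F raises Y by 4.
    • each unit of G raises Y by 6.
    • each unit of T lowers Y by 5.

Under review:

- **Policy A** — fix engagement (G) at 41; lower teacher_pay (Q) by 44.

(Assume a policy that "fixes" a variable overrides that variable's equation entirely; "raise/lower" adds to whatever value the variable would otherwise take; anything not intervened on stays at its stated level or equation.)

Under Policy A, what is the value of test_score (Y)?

Policy A (G := 41, Q − 44):
  Q = 14 − 44 = -30
  F = 150 − 4·(-30) = 270
  G = 41
  T = 28 − 3·(-30) − 2·270 + 6·41 = -176
  Y = -44 + 4·270 + 6·41 − 5·(-176) = 2162

2162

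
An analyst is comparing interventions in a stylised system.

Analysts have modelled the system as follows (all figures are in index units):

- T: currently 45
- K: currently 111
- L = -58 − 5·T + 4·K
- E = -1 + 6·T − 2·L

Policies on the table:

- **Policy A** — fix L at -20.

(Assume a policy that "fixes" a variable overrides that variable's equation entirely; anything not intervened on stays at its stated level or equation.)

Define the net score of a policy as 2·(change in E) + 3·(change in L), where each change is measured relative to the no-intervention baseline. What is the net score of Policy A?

181

Baseline:
  T = 45
  K = 111
  L = -58 − 5·45 + 4·111 = 161
  E = -1 + 6·45 − 2·161 = -53
Policy A (L := -20):
  T = 45
  K = 111
  L = -20
  E = -1 + 6·45 − 2·(-20) = 309
ΔE = 309 − (-53) = 362; ΔL = -20 − 161 = -181
Score = 2·362 + 3·(-181) = 181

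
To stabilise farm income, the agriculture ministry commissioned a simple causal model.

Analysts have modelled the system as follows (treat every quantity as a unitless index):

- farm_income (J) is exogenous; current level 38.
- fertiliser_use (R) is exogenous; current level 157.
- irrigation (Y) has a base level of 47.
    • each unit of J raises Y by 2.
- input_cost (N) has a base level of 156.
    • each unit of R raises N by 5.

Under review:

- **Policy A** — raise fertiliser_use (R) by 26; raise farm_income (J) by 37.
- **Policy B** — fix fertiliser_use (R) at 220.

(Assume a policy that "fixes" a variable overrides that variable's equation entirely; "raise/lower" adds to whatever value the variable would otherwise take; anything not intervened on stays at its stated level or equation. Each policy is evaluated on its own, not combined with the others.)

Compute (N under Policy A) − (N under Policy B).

Policy A (R + 26, J + 37):
  R = 157 + 26 = 183
  N = 156 + 5·183 = 1071
Policy B (R := 220):
  R = 220
  N = 156 + 5·220 = 1256
N: 1071 − 1256 = -185

-185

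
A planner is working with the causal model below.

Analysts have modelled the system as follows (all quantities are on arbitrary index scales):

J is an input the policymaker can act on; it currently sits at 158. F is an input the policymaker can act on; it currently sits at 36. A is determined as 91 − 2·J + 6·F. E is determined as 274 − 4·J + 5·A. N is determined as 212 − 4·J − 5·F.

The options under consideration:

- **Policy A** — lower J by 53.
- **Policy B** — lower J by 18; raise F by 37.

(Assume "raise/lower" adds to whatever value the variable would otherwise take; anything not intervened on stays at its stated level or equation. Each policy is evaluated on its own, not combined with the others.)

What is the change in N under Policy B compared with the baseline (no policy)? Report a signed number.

-113

Baseline:
  J = 158
  F = 36
  N = 212 − 4·158 − 5·36 = -600
Policy B (J − 18, F + 37):
  J = 158 − 18 = 140
  F = 36 + 37 = 73
  N = 212 − 4·140 − 5·73 = -713
Change in N: -713 − (-600) = -113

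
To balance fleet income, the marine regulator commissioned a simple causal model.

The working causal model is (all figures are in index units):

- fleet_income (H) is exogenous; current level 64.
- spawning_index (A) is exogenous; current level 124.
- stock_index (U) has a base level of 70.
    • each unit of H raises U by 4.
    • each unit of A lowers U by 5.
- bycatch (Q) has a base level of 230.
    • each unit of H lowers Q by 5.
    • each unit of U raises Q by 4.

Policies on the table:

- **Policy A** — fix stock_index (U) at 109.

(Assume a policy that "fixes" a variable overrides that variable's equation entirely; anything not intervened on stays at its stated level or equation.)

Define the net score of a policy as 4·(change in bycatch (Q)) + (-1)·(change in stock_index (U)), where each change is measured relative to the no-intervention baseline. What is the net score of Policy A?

Baseline:
  H = 64
  A = 124
  U = 70 + 4·64 − 5·124 = -294
  Q = 230 − 5·64 + 4·(-294) = -1266
Policy A (U := 109):
  H = 64
  A = 124
  U = 109
  Q = 230 − 5·64 + 4·109 = 346
ΔQ = 346 − (-1266) = 1612; ΔU = 109 − (-294) = 403
Score = 4·1612 + (-1)·403 = 6045

6045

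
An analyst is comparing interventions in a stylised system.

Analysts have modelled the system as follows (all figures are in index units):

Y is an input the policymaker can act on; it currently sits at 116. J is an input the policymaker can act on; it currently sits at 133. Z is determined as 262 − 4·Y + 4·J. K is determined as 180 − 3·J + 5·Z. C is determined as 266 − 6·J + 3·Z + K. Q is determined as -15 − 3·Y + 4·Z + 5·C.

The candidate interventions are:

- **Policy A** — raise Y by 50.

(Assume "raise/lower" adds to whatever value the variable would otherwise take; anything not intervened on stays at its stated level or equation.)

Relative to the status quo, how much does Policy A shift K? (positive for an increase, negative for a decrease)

-1000

Baseline:
  Y = 116
  J = 133
  Z = 262 − 4·116 + 4·133 = 330
  K = 180 − 3·133 + 5·330 = 1431
Policy A (Y + 50):
  Y = 116 + 50 = 166
  J = 133
  Z = 262 − 4·166 + 4·133 = 130
  K = 180 − 3·133 + 5·130 = 431
Change in K: 431 − 1431 = -1000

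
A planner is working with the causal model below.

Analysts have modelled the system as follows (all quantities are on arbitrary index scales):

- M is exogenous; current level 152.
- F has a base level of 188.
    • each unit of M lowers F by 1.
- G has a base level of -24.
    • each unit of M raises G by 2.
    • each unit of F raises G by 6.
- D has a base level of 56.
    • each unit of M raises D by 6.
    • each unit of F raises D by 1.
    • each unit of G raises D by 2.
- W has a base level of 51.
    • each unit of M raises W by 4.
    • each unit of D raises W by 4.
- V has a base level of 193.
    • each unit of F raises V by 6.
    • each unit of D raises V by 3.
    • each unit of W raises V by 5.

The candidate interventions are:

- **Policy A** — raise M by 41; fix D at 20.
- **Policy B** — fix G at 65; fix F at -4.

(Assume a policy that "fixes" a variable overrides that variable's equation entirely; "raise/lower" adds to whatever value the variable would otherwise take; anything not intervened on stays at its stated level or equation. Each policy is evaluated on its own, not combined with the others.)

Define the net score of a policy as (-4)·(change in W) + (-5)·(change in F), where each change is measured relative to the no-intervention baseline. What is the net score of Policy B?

Baseline:
  M = 152
  F = 188 − 152 = 36
  G = -24 + 2·152 + 6·36 = 496
  D = 56 + 6·152 + 36 + 2·496 = 1996
  W = 51 + 4·152 + 4·1996 = 8643
Policy B (G := 65, F := -4):
  M = 152
  F = -4
  G = 65
  D = 56 + 6·152 + (-4) + 2·65 = 1094
  W = 51 + 4·152 + 4·1094 = 5035
ΔW = 5035 − 8643 = -3608; ΔF = -4 − 36 = -40
Score = (-4)·(-3608) + (-5)·(-40) = 14632

14632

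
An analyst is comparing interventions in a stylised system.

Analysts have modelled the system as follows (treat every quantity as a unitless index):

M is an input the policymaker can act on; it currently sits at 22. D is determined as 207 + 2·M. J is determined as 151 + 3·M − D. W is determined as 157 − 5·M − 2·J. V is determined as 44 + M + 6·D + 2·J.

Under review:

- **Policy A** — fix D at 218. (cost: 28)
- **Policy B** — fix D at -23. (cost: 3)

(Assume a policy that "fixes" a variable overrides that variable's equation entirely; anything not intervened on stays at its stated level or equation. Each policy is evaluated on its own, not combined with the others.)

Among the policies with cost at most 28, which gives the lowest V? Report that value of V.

408

Policy A (D := 218):
  M = 22
  D = 218
  J = 151 + 3·22 − 218 = -1
  V = 44 + 22 + 6·218 + 2·(-1) = 1372
Policy B (D := -23):
  M = 22
  D = -23
  J = 151 + 3·22 − (-23) = 240
  V = 44 + 22 + 6·(-23) + 2·240 = 408
Comparing — Policy A: V=1372, Policy B: V=408. Lowest is 408 (Policy B).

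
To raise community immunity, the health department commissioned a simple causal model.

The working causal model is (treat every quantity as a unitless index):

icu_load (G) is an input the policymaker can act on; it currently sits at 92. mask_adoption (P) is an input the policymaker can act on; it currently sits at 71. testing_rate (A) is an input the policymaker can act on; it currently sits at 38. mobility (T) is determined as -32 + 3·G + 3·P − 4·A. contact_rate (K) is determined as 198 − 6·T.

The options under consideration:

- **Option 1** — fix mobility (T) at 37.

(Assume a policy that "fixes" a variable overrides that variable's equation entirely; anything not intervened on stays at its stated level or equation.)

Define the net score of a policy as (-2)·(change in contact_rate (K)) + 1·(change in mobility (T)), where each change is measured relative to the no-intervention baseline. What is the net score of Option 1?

-3484

Baseline:
  G = 92
  P = 71
  A = 38
  T = -32 + 3·92 + 3·71 − 4·38 = 305
  K = 198 − 6·305 = -1632
Option 1 (T := 37):
  G = 92
  P = 71
  A = 38
  T = 37
  K = 198 − 6·37 = -24
ΔK = -24 − (-1632) = 1608; ΔT = 37 − 305 = -268
Score = (-2)·1608 + 1·(-268) = -3484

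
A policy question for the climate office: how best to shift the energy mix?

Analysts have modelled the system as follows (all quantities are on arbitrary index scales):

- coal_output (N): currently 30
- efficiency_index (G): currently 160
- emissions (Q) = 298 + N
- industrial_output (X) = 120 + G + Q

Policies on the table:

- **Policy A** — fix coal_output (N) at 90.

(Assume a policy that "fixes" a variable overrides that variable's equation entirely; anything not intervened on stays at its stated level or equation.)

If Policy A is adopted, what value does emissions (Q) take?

Policy A (N := 90):
  N = 90
  Q = 298 + 90 = 388

388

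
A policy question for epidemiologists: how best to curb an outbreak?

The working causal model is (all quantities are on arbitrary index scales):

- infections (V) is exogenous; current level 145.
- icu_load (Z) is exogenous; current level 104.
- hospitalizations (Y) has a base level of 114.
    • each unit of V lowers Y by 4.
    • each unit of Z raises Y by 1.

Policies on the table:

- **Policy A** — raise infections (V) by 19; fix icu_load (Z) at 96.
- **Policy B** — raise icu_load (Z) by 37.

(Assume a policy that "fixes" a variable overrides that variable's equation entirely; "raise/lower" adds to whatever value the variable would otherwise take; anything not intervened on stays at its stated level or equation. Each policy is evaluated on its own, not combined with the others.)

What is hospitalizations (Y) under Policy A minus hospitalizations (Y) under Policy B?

Policy A (V + 19, Z := 96):
  V = 145 + 19 = 164
  Z = 96
  Y = 114 − 4·164 + 96 = -446
Policy B (Z + 37):
  V = 145
  Z = 104 + 37 = 141
  Y = 114 − 4·145 + 141 = -325
Y: -446 − (-325) = -121

-121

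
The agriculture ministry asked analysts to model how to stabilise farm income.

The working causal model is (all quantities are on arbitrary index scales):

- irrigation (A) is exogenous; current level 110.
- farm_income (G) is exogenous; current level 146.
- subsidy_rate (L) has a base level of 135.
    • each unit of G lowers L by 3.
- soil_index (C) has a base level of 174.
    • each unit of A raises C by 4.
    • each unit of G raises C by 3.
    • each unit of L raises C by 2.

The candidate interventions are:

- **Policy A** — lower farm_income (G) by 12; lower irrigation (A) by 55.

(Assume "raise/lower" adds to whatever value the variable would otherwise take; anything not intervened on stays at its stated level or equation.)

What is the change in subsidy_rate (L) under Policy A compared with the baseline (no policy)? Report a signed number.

36

Baseline:
  G = 146
  L = 135 − 3·146 = -303
Policy A (G − 12, A − 55):
  G = 146 − 12 = 134
  L = 135 − 3·134 = -267
Change in L: -267 − (-303) = 36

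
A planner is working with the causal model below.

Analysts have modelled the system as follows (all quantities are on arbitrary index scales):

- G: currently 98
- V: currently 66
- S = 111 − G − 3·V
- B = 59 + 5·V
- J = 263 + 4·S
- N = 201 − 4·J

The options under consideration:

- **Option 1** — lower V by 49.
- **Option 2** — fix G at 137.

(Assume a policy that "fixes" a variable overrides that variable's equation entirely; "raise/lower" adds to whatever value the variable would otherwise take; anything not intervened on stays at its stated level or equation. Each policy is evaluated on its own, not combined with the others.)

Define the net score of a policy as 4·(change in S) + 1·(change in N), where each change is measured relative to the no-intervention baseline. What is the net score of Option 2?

Baseline:
  G = 98
  V = 66
  S = 111 − 98 − 3·66 = -185
  J = 263 + 4·(-185) = -477
  N = 201 − 4·(-477) = 2109
Option 2 (G := 137):
  G = 137
  V = 66
  S = 111 − 137 − 3·66 = -224
  J = 263 + 4·(-224) = -633
  N = 201 − 4·(-633) = 2733
ΔS = -224 − (-185) = -39; ΔN = 2733 − 2109 = 624
Score = 4·(-39) + 1·624 = 468

468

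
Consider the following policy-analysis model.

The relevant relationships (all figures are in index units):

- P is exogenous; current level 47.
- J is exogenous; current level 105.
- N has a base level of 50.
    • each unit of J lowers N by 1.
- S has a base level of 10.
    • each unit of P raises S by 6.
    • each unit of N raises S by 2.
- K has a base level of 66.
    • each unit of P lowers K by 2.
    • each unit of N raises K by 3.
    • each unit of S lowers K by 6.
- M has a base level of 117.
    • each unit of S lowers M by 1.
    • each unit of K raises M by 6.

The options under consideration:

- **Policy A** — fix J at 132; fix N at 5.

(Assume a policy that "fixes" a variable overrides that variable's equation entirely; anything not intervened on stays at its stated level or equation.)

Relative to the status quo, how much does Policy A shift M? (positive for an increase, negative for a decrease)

-3360

Baseline:
  P = 47
  J = 105
  N = 50 − 105 = -55
  S = 10 + 6·47 + 2·(-55) = 182
  K = 66 − 2·47 + 3·(-55) − 6·182 = -1285
  M = 117 − 182 + 6·(-1285) = -7775
Policy A (J := 132, N := 5):
  P = 47
  J = 132
  N = 5
  S = 10 + 6·47 + 2·5 = 302
  K = 66 − 2·47 + 3·5 − 6·302 = -1825
  M = 117 − 302 + 6·(-1825) = -11135
Change in M: -11135 − (-7775) = -3360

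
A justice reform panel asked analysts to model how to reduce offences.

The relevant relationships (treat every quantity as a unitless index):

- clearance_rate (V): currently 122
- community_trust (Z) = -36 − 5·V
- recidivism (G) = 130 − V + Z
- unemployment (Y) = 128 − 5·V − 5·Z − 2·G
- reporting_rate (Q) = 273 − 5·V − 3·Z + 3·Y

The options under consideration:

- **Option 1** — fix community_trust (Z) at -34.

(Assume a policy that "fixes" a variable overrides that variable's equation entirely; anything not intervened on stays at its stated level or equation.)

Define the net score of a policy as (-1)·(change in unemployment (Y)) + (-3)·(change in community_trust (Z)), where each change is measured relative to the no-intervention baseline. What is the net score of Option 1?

2448

Baseline:
  V = 122
  Z = -36 − 5·122 = -646
  G = 130 − 122 + (-646) = -638
  Y = 128 − 5·122 − 5·(-646) − 2·(-638) = 4024
Option 1 (Z := -34):
  V = 122
  Z = -34
  G = 130 − 122 + (-34) = -26
  Y = 128 − 5·122 − 5·(-34) − 2·(-26) = -260
ΔY = -260 − 4024 = -4284; ΔZ = -34 − (-646) = 612
Score = (-1)·(-4284) + (-3)·612 = 2448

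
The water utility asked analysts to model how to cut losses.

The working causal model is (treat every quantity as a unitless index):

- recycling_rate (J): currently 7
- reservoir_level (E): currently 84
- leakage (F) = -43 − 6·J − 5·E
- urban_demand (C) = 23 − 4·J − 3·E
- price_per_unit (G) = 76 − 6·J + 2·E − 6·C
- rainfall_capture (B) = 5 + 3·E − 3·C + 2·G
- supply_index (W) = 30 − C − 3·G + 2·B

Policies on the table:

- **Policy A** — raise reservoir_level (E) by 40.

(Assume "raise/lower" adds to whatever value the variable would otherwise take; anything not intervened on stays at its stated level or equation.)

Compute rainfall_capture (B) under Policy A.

Policy A (E + 40):
  J = 7
  E = 84 + 40 = 124
  C = 23 − 4·7 − 3·124 = -377
  G = 76 − 6·7 + 2·124 − 6·(-377) = 2544
  B = 5 + 3·124 − 3·(-377) + 2·2544 = 6596

6596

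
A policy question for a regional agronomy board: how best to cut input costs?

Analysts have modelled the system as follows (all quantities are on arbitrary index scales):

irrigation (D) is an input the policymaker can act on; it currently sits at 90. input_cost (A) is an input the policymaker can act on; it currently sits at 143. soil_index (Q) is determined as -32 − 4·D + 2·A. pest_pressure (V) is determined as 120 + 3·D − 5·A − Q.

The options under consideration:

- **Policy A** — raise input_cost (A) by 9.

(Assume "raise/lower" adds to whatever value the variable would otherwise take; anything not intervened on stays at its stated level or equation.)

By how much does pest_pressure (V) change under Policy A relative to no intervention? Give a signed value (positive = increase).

Baseline:
  D = 90
  A = 143
  Q = -32 − 4·90 + 2·143 = -106
  V = 120 + 3·90 − 5·143 − (-106) = -219
Policy A (A + 9):
  D = 90
  A = 143 + 9 = 152
  Q = -32 − 4·90 + 2·152 = -88
  V = 120 + 3·90 − 5·152 − (-88) = -282
Change in V: -282 − (-219) = -63

-63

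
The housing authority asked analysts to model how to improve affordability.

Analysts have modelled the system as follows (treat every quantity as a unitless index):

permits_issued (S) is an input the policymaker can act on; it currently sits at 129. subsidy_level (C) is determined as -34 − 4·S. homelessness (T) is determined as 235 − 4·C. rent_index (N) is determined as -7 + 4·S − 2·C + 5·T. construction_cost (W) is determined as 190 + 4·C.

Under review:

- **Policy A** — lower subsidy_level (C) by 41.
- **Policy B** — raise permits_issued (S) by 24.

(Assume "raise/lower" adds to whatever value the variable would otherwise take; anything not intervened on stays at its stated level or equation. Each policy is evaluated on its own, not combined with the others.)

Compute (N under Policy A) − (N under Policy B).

-1306

Policy A (C − 41):
  S = 129
  C = -34 − 4·129 (−41 from intervention) = -591
  T = 235 − 4·(-591) = 2599
  N = -7 + 4·129 − 2·(-591) + 5·2599 = 14686
Policy B (S + 24):
  S = 129 + 24 = 153
  C = -34 − 4·153 = -646
  T = 235 − 4·(-646) = 2819
  N = -7 + 4·153 − 2·(-646) + 5·2819 = 15992
N: 14686 − 15992 = -1306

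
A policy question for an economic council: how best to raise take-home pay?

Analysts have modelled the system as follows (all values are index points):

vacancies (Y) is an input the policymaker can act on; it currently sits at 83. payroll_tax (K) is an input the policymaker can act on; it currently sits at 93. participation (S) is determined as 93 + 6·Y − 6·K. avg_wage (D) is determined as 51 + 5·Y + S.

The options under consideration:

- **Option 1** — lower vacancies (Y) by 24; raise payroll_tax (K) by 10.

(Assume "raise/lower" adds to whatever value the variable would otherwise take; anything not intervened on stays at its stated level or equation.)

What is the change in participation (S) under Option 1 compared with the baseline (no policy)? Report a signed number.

-204

Baseline:
  Y = 83
  K = 93
  S = 93 + 6·83 − 6·93 = 33
Option 1 (Y − 24, K + 10):
  Y = 83 − 24 = 59
  K = 93 + 10 = 103
  S = 93 + 6·59 − 6·103 = -171
Change in S: -171 − 33 = -204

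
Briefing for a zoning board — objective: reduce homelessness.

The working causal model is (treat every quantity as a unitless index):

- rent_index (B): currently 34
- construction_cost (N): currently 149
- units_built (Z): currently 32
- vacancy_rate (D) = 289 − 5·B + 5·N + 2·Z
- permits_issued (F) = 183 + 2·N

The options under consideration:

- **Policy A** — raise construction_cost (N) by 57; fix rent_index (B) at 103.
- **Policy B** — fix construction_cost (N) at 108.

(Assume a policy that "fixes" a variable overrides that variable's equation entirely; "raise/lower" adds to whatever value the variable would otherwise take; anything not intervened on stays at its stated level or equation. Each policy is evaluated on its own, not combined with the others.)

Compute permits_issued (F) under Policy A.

Policy A (N + 57, B := 103):
  N = 149 + 57 = 206
  F = 183 + 2·206 = 595

595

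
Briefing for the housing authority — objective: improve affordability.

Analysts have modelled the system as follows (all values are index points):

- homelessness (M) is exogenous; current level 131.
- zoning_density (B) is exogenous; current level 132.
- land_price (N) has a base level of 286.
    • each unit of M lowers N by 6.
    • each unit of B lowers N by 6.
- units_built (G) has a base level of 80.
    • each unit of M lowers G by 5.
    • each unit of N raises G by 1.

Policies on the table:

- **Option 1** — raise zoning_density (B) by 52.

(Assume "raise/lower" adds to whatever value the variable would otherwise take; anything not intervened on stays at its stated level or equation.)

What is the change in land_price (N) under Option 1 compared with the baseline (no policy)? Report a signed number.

Baseline:
  M = 131
  B = 132
  N = 286 − 6·131 − 6·132 = -1292
Option 1 (B + 52):
  M = 131
  B = 132 + 52 = 184
  N = 286 − 6·131 − 6·184 = -1604
Change in N: -1604 − (-1292) = -312

-312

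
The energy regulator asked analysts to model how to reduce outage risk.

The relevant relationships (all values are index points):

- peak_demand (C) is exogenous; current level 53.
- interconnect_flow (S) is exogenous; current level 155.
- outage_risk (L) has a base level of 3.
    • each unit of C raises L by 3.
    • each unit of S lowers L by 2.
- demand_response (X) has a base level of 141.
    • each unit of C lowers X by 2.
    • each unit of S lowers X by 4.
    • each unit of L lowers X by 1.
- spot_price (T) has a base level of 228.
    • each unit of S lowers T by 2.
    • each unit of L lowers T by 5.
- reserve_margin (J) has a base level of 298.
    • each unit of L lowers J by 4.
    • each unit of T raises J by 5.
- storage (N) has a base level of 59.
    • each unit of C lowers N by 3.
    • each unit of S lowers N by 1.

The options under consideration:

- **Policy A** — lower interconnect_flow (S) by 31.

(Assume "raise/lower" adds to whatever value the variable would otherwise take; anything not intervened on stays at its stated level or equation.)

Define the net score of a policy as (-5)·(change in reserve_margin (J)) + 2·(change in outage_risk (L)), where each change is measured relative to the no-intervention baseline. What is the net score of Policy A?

Baseline:
  C = 53
  S = 155
  L = 3 + 3·53 − 2·155 = -148
  T = 228 − 2·155 − 5·(-148) = 658
  J = 298 − 4·(-148) + 5·658 = 4180
Policy A (S − 31):
  C = 53
  S = 155 − 31 = 124
  L = 3 + 3·53 − 2·124 = -86
  T = 228 − 2·124 − 5·(-86) = 410
  J = 298 − 4·(-86) + 5·410 = 2692
ΔJ = 2692 − 4180 = -1488; ΔL = -86 − (-148) = 62
Score = (-5)·(-1488) + 2·62 = 7564

7564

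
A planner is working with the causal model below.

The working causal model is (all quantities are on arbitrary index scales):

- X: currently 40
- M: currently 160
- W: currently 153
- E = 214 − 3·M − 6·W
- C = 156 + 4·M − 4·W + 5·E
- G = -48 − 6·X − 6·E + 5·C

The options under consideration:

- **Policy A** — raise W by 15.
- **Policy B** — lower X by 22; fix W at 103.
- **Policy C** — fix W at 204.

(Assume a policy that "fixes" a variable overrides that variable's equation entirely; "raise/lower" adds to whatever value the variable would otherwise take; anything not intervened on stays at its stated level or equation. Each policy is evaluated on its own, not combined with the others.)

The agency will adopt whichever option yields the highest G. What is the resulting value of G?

Policy A (W + 15):
  X = 40
  M = 160
  W = 153 + 15 = 168
  E = 214 − 3·160 − 6·168 = -1274
  C = 156 + 4·160 − 4·168 + 5·(-1274) = -6246
  G = -48 − 6·40 − 6·(-1274) + 5·(-6246) = -23874
Policy B (X − 22, W := 103):
  X = 40 − 22 = 18
  M = 160
  W = 103
  E = 214 − 3·160 − 6·103 = -884
  C = 156 + 4·160 − 4·103 + 5·(-884) = -4036
  G = -48 − 6·18 − 6·(-884) + 5·(-4036) = -15032
Policy C (W := 204):
  X = 40
  M = 160
  W = 204
  E = 214 − 3·160 − 6·204 = -1490
  C = 156 + 4·160 − 4·204 + 5·(-1490) = -7470
  G = -48 − 6·40 − 6·(-1490) + 5·(-7470) = -28698
Comparing — Policy A: G=-23874, Policy B: G=-15032, Policy C: G=-28698. Highest is -15032 (Policy B).

-15032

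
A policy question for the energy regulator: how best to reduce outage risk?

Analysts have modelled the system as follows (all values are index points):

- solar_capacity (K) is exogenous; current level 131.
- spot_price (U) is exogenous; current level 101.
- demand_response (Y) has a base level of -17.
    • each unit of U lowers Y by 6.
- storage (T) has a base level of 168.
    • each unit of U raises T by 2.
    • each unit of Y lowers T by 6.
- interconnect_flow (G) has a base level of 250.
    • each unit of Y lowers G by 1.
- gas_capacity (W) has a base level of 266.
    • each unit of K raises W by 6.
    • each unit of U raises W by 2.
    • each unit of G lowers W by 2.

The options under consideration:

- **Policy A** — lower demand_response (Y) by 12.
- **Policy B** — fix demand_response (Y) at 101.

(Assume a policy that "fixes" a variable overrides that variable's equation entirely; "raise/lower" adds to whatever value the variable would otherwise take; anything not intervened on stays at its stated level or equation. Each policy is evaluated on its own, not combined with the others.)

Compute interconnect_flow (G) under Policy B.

Policy B (Y := 101):
  U = 101
  Y = 101
  G = 250 − 101 = 149

149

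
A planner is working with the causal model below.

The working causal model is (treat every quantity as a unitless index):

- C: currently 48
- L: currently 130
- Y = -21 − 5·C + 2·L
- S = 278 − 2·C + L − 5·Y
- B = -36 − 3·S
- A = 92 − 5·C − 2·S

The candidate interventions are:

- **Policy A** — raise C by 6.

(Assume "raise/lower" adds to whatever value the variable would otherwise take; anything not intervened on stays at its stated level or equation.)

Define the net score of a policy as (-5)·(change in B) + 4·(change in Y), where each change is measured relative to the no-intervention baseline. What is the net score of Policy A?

Baseline:
  C = 48
  L = 130
  Y = -21 − 5·48 + 2·130 = -1
  S = 278 − 2·48 + 130 − 5·(-1) = 317
  B = -36 − 3·317 = -987
Policy A (C + 6):
  C = 48 + 6 = 54
  L = 130
  Y = -21 − 5·54 + 2·130 = -31
  S = 278 − 2·54 + 130 − 5·(-31) = 455
  B = -36 − 3·455 = -1401
ΔB = -1401 − (-987) = -414; ΔY = -31 − (-1) = -30
Score = (-5)·(-414) + 4·(-30) = 1950

1950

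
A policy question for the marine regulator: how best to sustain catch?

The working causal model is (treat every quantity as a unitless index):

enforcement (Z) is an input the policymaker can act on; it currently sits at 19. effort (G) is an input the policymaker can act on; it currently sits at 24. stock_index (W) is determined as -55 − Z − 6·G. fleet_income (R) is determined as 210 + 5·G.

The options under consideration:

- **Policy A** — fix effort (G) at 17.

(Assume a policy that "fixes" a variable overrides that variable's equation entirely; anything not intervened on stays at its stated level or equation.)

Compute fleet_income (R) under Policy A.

295

Policy A (G := 17):
  G = 17
  R = 210 + 5·17 = 295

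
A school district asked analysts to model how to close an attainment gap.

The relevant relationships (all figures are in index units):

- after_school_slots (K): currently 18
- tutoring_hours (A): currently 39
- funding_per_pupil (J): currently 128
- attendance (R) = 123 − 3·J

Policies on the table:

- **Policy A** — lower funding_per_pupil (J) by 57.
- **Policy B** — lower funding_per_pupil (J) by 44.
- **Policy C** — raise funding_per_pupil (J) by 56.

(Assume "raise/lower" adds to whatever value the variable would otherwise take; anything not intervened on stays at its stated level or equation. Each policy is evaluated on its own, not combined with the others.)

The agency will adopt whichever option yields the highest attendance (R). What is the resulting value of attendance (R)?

-90

Policy A (J − 57):
  J = 128 − 57 = 71
  R = 123 − 3·71 = -90
Policy B (J − 44):
  J = 128 − 44 = 84
  R = 123 − 3·84 = -129
Policy C (J + 56):
  J = 128 + 56 = 184
  R = 123 − 3·184 = -429
Comparing — Policy A: R=-90, Policy B: R=-129, Policy C: R=-429. Highest is -90 (Policy A).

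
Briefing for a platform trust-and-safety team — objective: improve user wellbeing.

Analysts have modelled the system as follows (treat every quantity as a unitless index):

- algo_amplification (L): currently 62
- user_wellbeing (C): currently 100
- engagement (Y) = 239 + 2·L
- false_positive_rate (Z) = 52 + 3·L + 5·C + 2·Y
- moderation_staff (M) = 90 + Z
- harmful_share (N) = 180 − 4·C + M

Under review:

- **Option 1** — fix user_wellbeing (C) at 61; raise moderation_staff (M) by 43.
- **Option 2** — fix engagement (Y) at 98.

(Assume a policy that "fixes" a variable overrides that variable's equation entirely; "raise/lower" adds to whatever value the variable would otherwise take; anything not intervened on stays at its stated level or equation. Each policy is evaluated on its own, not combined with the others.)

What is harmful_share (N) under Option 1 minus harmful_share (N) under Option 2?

534

Option 1 (C := 61, M + 43):
  L = 62
  C = 61
  Y = 239 + 2·62 = 363
  Z = 52 + 3·62 + 5·61 + 2·363 = 1269
  M = 90 + 1269 (+43 from intervention) = 1402
  N = 180 − 4·61 + 1402 = 1338
Option 2 (Y := 98):
  L = 62
  C = 100
  Y = 98
  Z = 52 + 3·62 + 5·100 + 2·98 = 934
  M = 90 + 934 = 1024
  N = 180 − 4·100 + 1024 = 804
N: 1338 − 804 = 534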